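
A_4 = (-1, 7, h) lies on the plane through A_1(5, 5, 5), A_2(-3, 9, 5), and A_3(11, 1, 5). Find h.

5

A normal to the plane is n = A_1A_2 × A_1A_3 = (0, 0, 8).
A_4 lies in the plane iff n · A_1A_4 = 0.
This gives (8)h + (-40) = 0, so h = 5.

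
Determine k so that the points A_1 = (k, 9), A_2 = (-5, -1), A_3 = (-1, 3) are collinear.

5

Collinearity: (A_1 − A_2) must be parallel to (A_3 − A_2) = (4, 4).
Cross-multiplying the components: (k − (-5))·(4) = (10)·(4).
Solving gives k = 5.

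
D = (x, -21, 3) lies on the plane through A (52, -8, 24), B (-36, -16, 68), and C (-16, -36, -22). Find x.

20

Coplanarity requires AB · (AC × AD) = 0.
AB = (-88, -8, 44), AC = (-68, -28, -46); the triple product is linear in x with coefficient 1600 and constant term -32000.
Setting it to zero: x = 20.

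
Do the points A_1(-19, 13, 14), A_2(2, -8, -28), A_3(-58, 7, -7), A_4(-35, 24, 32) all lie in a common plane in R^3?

No

With A_1 as base: A_1A_2 = (21, -21, -42), A_1A_3 = (-39, -6, -21), A_1A_4 = (-16, 11, 18).
A_1A_3 × A_1A_4 = (123, 1038, -525).
A_1A_2 · (A_1A_3 × A_1A_4) = 2835.
Since 2835 ≠ 0, the four points are not coplanar.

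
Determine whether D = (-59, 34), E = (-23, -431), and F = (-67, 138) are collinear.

DE = (36, -465), DF = (-8, 104).
If collinear, DF would be a scalar multiple of DE. But (36)·(104) ≠ (-465)·(-8) (difference 24), so they are not parallel; the points are not collinear.

No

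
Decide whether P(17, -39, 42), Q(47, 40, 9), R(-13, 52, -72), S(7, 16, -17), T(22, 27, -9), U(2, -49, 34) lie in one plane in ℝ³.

The plane through P, Q, R has normal n = PQ × PR = (-6003, 4410, 5100) and equation n·X = -59841.
Checking the remaining points: n·S = -58161, n·T = -58896, n·U = -54696.
Since n·S = -58161 ≠ -59841, S is off the plane and the points are not all coplanar.

No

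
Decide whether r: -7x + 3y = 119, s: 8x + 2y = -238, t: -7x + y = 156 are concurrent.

Lines aᵢx + bᵢy = cᵢ with pairwise distinct directions are concurrent exactly when det[aᵢ bᵢ cᵢ] = 0.
Here the determinant is 22.
Nonzero, so no common point exists.

No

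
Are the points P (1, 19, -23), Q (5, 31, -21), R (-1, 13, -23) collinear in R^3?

No

PQ = (4, 12, 2), PR = (-2, -6, 0).
PQ × PR = (12, -4, 0).
The cross product is nonzero, so the points do not lie on one line.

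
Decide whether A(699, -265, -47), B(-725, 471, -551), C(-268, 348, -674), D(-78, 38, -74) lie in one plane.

Yes

The four points are coplanar iff the 3×3 determinant with rows AB, AC, AD is zero.
Rows: (-1424, 736, -504), (-967, 613, -627), (-777, 303, -27).
Expanding along the first row: (-1424)(173430) − (736)(-461070) + (-504)(183300) = 0.
Zero determinant ⇒ coplanar.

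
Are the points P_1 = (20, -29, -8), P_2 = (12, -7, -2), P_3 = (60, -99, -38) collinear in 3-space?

No

P_1P_2 = (-8, 22, 6), P_1P_3 = (40, -70, -30).
P_1P_2 × P_1P_3 = (-240, 0, -320).
The cross product is nonzero, so the points do not lie on one line.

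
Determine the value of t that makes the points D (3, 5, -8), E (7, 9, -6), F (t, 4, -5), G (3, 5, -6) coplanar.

2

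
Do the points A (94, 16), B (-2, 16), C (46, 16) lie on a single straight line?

Yes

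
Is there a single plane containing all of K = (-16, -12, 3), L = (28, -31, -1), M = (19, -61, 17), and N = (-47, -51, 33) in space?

A normal to the plane through K, L, M is n = KL × KM = (-462, -756, -1491).
The plane has equation n·P = 11991. For N: n·N = 11067.
11067 ≠ 11991, so N is off the plane.

No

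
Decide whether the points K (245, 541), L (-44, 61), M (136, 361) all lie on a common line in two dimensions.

KL = (-289, -480), KM = (-109, -180).
det[KL; KM] = (-289)(-180) − (-480)(-109) = -300.
The determinant is nonzero, so they are not collinear.

No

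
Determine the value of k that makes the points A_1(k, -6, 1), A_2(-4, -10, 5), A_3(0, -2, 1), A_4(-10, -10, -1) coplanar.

Coplanarity ⇔ det[A_1A_2; A_1A_3; A_1A_4] = 0.
Expanding, this is linear in k: (48)k + (192) = 0.
So k = -4.

-4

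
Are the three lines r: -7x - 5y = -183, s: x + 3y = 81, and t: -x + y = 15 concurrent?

Yes

The three lines meet at one point iff the augmented coefficient matrix [aᵢ bᵢ cᵢ] has rank < 3, i.e. its determinant vanishes.
Here the determinant is 0.
It vanishes, so the lines are concurrent at (9, 24).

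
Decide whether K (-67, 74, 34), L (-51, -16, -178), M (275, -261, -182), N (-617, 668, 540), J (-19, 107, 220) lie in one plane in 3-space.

No

The plane through K, L, M has normal n = KL × KM = (-51580, -69048, 25420) and equation n·P = -789412.
Checking the remaining points: n·N = -572404, n·J = -815716.
Since n·N = -572404 ≠ -789412, N is off the plane and the points are not all coplanar.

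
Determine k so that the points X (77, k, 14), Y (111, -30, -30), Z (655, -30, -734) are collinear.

-30

Collinearity requires XY × XZ = 0; each component is linear in k.
The x-component gives (704)k + (21120) = 0, so k = -30.
The remaining components then also vanish.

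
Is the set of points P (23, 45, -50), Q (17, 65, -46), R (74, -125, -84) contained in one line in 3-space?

PQ = (-6, 20, 4), PR = (51, -170, -34).
Each component of PR is -17/2 times the corresponding component of PQ, so PR = -17/2·PQ and the points are collinear.

Yes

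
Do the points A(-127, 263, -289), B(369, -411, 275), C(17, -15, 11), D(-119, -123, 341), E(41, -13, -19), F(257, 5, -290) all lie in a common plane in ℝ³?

No

The plane through A, B, C has normal n = AB × AC = (-45408, -67584, -40832) and equation n·P = -207328.
Checking the remaining points: n·D = -207328, n·E = -207328, n·F = -166496.
Since n·F = -166496 ≠ -207328, F is off the plane and the points are not all coplanar.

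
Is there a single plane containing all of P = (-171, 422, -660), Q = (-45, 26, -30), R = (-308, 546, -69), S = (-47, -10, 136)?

Yes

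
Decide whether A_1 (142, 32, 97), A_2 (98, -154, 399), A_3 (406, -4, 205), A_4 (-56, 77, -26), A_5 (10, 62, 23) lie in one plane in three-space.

The plane through A_1, A_2, A_3 has normal n = A_1A_2 × A_1A_3 = (-9216, 84480, 50688) and equation n·P = 6311424.
Checking the remaining points: n·A_4 = 5703168, n·A_5 = 6311424.
Since n·A_4 = 5703168 ≠ 6311424, A_4 is off the plane and the points are not all coplanar.

No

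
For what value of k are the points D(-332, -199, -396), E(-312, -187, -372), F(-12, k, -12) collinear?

-7

Collinearity requires DE × DF = 0; each component is linear in k.
The x-component gives (-24)k + (-168) = 0, so k = -7.
The remaining components then also vanish.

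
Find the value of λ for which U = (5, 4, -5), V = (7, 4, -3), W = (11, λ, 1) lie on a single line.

4

Direction UV = (2, 0, 2). From the x-coordinate of W, the parameter along the line is τ = (11 − 5)/2 = 3.
Then λ = 4 + 3·(0) = 4.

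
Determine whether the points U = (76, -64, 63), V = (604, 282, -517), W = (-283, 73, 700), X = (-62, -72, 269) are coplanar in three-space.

A normal to the plane through U, V, W is n = UV × UW = (299862, -128116, 196550).
The plane has equation n·P = 43371586. For X: n·X = 43504858.
43504858 ≠ 43371586, so X is off the plane.

No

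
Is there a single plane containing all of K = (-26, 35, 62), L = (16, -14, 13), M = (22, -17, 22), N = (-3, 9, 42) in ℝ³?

With K as base: KL = (42, -49, -49), KM = (48, -52, -40), KN = (23, -26, -20).
KM × KN = (0, 40, -52).
KL · (KM × KN) = 588.
Since 588 ≠ 0, the four points are not coplanar.

No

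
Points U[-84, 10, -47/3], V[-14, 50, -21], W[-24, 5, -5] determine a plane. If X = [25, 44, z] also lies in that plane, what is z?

Coplanarity requires UV · (UW × UX) = 0.
UV = (70, 40, -16/3), UW = (60, -5, 32/3); the triple product is linear in z with coefficient -2750 and constant term -35750.
Setting it to zero: z = -13.

-13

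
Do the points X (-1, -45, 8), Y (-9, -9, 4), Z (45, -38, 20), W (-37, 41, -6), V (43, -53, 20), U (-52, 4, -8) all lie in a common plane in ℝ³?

The plane through X, Y, Z has normal n = XY × XZ = (460, -88, -1712) and equation n·P = -10196.
Checking the remaining points: n·W = -10356, n·V = -9796, n·U = -10576.
Since n·W = -10356 ≠ -10196, W is off the plane and the points are not all coplanar.

No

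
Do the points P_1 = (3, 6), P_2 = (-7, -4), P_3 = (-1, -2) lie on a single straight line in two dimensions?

No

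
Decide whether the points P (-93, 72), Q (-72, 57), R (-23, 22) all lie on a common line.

PQ = (21, -15), PR = (70, -50).
det[PQ; PR] = (21)(-50) − (-15)(70) = 0.
The determinant is zero, so the points are collinear.

Yes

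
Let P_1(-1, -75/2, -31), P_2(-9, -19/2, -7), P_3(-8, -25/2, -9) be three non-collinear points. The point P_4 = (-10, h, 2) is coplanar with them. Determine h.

A normal to the plane is n = P_1P_2 × P_1P_3 = (16, 8, -4).
P_4 lies in the plane iff n · P_1P_4 = 0.
This gives (8)h + (24) = 0, so h = -3.

-3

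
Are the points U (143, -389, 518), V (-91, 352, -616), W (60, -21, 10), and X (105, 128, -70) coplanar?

No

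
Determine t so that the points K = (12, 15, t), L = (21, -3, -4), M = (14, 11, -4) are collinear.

Collinearity requires KL × KM = 0; each component is linear in t.
The x-component gives (14)t + (56) = 0, so t = -4.
The remaining components then also vanish.

-4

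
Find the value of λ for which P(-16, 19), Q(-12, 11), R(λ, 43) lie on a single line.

The three points are collinear iff det[PQ; PR] = 0.
This determinant is linear in λ: (8)λ + (224) = 0, so λ = -28.

-28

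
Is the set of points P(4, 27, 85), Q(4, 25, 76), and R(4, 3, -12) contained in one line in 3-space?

PQ = (0, -2, -9), PR = (0, -24, -97).
PQ × PR = (-22, 0, 0).
The cross product is nonzero, so the points do not lie on one line.

No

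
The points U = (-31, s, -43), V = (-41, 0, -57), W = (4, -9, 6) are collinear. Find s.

Collinearity requires UV × UW = 0; each component is linear in s.
The x-component gives (-63)s + (-126) = 0, so s = -2.
The remaining components then also vanish.

-2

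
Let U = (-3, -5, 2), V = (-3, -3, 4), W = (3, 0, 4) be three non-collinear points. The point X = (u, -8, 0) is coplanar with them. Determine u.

-5

Coplanarity requires UV · (UW × UX) = 0.
UV = (0, 2, 2), UW = (6, 5, 2); the triple product is linear in u with coefficient -6 and constant term -30.
Setting it to zero: u = -5.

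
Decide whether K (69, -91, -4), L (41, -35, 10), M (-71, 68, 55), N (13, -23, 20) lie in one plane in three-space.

A normal to the plane through K, L, M is n = KL × KM = (1078, -308, 3388).
The plane has equation n·P = 88858. For N: n·N = 88858.
Equal, so N lies in the plane and all four are coplanar.

Yes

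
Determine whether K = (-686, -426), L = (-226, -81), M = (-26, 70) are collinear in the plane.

No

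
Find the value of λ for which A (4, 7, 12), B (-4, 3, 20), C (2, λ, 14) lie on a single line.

6

Collinearity requires AB × AC = 0; each component is linear in λ.
The x-component gives (-8)λ + (48) = 0, so λ = 6.
The remaining components then also vanish.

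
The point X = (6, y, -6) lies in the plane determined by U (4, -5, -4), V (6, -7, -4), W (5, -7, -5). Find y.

-9

The plane through U, V, W has equation 2x + 2y − 2z = 6.
Substituting X: (2)y + (24) = 6, so y = -9.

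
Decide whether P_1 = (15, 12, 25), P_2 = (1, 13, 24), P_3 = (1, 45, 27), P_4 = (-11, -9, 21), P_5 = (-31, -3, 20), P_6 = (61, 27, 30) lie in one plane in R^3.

Yes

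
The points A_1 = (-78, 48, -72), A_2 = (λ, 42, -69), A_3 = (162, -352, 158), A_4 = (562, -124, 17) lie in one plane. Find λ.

-50

Normal to plane A_1A_3A_4: n = (3960, 125840, 214720); plane equation n·P = -9728400.
Requiring n·A_2 = -9728400: (3960)λ + (-9530400) = -9728400.
So λ = -50.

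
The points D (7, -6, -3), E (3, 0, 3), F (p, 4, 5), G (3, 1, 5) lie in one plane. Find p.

-1

The points are coplanar iff DE · (DF × DG) = 0.
Expanding, this is linear in p: (-6)p + (-6) = 0.
So p = -1.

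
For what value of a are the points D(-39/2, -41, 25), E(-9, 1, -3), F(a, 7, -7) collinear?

-15/2

Collinearity requires DE × DF = 0; each component is linear in a.
The y-component gives (-28)a + (-210) = 0, so a = -15/2.
The remaining components then also vanish.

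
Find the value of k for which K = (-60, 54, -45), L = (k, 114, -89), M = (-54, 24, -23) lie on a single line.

-72

Collinearity requires KL × KM = 0; each component is linear in k.
The y-component gives (-22)k + (-1584) = 0, so k = -72.
The remaining components then also vanish.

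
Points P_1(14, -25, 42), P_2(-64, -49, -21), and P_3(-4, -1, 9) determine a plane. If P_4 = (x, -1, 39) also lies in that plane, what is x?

26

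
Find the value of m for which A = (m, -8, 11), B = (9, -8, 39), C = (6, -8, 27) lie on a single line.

Direction BC = (-3, 0, -12). From the z-coordinate of A, the parameter along the line is τ = (11 − 39)/(-12) = 7/3.
Then m = 9 + 7/3·(-3) = 2.

2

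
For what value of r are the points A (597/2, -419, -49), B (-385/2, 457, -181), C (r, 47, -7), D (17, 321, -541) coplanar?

-2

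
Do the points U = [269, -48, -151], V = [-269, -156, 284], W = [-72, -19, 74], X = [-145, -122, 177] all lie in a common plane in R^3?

The four points are coplanar iff the 3×3 determinant with rows UV, UW, UX is zero.
Rows: (-538, -108, 435), (-341, 29, 225), (-414, -74, 328).
Expanding along the first row: (-538)(26162) − (-108)(-18698) + (435)(37240) = 104860.
Nonzero ⇒ not coplanar.

No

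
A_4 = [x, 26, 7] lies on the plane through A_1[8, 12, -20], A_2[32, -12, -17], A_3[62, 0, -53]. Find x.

-41

Coplanarity requires A_1A_2 · (A_1A_3 × A_1A_4) = 0.
A_1A_2 = (24, -24, 3), A_1A_3 = (54, -12, -33); the triple product is linear in x with coefficient 828 and constant term 33948.
Setting it to zero: x = -41.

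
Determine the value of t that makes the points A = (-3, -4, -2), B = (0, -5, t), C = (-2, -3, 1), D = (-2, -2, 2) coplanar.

Normal to plane ACD: n = (-2, -1, 1); plane equation n·P = 8.
Requiring n·B = 8: (1)t + (5) = 8.
So t = 3.

3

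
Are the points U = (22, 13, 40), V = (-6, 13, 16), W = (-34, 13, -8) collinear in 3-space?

Yes

UV = (-28, 0, -24), UW = (-56, 0, -48).
UV × UW = (0, 0, 0).
The cross product vanishes, so the three points are collinear.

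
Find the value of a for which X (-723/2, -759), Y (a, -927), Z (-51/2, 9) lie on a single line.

The three points are collinear iff det[XY; XZ] = 0.
This determinant is linear in a: (768)a + (334080) = 0, so a = -435.

-435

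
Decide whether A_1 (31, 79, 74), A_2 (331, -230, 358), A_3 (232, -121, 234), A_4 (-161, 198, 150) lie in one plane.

No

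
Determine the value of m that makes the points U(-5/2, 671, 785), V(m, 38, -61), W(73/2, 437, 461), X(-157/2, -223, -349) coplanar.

37

Coplanarity ⇔ det[UV; UW; UX] = 0.
Expanding, this is linear in m: (-24300)m + (899100) = 0.
So m = 37.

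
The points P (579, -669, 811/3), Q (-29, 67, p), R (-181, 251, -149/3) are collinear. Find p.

43/3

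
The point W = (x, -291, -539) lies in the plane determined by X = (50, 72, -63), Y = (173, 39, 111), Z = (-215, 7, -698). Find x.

163

The plane through X, Y, Z has equation 32265x + 31995y − 16740z = 4971510.
Substituting W: (32265)x + (-287685) = 4971510, so x = 163.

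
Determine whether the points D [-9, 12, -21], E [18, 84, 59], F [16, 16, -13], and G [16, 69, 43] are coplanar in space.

No

The four points are coplanar iff the 3×3 determinant with rows DE, DF, DG is zero.
Rows: (27, 72, 80), (25, 4, 8), (25, 57, 64).
Expanding along the first row: (27)(-200) − (72)(1400) + (80)(1325) = -200.
Nonzero ⇒ not coplanar.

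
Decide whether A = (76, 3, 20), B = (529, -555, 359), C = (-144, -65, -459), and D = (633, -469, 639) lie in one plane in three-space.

With A as base: AB = (453, -558, 339), AC = (-220, -68, -479), AD = (557, -472, 619).
AC × AD = (-268180, -130623, 141716).
AB · (AC × AD) = -556182.
Since -556182 ≠ 0, the four points are not coplanar.

No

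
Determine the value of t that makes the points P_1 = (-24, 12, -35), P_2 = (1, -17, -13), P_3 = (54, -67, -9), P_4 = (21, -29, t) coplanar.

Coplanarity ⇔ det[P_1P_2; P_1P_3; P_1P_4] = 0.
Expanding, this is linear in t: (287)t + (10619) = 0.
So t = -37.

-37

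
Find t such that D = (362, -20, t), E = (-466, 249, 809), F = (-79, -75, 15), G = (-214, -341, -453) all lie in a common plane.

-56

Coplanarity ⇔ det[DE; DF; DG] = 0.
Expanding, this is linear in t: (146682)t + (8214192) = 0.
So t = -56.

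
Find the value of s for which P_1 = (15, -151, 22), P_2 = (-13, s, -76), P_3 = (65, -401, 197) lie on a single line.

Collinearity requires P_1P_2 × P_1P_3 = 0; each component is linear in s.
The x-component gives (175)s + (1925) = 0, so s = -11.
The remaining components then also vanish.

-11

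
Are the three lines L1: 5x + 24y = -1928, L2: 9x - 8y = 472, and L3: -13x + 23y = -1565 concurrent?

No

Intersecting L1 and L2: solving the 2×2 system gives (x, y) = (-16, -77).
Substitute into L3: (-13)(-16) + (23)(-77) = -1563.
But L3 requires -1565 ≠ -1563, so the three lines have no common point.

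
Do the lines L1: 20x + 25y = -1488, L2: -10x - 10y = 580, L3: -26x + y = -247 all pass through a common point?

No

Intersecting L1 and L2: solving the 2×2 system gives (x, y) = (38/5, -328/5).
Substitute into L3: (-26)(38/5) + (1)(-328/5) = -1316/5.
But L3 requires -247 ≠ -1316/5, so the three lines have no common point.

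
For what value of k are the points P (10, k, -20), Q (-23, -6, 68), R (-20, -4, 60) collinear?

Direction QR = (3, 2, -8). From the x-coordinate of P, the parameter along the line is τ = (10 − (-23))/3 = 11.
Then k = (-6) + 11·(2) = 16.

16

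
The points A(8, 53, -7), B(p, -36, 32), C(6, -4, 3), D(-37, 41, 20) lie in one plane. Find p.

The points are coplanar iff AB · (AC × AD) = 0.
Expanding, this is linear in p: (-1419)p + (-52503) = 0.
So p = -37.

-37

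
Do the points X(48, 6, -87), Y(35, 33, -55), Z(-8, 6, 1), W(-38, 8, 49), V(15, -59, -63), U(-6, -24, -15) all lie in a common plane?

The plane through X, Y, Z has normal n = XY × XZ = (2376, -648, 1512) and equation n·P = -21384.
Checking the remaining points: n·W = -21384, n·V = -21384, n·U = -21384.
All equal -21384, so all 6 points lie in one plane.

Yes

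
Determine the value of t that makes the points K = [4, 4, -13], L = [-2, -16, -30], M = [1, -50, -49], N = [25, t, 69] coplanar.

110

The points are coplanar iff KL · (KM × KN) = 0.
Expanding, this is linear in t: (-165)t + (18150) = 0.
So t = 110.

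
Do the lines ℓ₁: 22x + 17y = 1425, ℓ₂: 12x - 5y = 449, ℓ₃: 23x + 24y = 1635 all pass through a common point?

No

Intersecting ℓ₁ and ℓ₂: solving the 2×2 system gives (x, y) = (47, 23).
Substitute into ℓ₃: (23)(47) + (24)(23) = 1633.
But ℓ₃ requires 1635 ≠ 1633, so the three lines have no common point.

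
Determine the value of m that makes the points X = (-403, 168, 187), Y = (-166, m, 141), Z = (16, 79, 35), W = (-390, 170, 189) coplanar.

Coplanarity ⇔ det[XY; XZ; XW] = 0.
Expanding, this is linear in m: (-2814)m + (410844) = 0.
So m = 146.

146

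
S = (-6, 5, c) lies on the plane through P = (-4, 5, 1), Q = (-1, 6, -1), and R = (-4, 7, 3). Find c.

A normal to the plane is n = PQ × PR = (6, -6, 6).
S lies in the plane iff n · PS = 0.
This gives (6)c + (-18) = 0, so c = 3.

3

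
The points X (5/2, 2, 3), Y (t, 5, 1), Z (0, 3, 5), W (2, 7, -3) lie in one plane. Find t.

1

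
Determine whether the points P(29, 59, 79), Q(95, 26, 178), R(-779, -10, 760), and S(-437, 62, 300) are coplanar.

A normal to the plane through P, Q, R is n = PQ × PR = (-15642, -124938, -31218).
The plane has equation n·X = -10291182. For S: n·S = -10276002.
-10276002 ≠ -10291182, so S is off the plane.

No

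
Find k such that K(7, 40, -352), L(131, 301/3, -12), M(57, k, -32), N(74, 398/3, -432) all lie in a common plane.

The points are coplanar iff KL · (KM × KN) = 0.
Expanding, this is linear in k: (-32700)k + (741200) = 0.
So k = 68/3.

68/3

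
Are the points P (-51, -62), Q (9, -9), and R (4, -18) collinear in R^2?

No

PQ = (60, 53), PR = (55, 44).
If collinear, PR would be a scalar multiple of PQ. But (60)·(44) ≠ (53)·(55) (difference -275), so they are not parallel; the points are not collinear.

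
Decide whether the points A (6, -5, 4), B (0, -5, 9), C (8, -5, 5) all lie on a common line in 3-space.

No

AB = (-6, 0, 5), AC = (2, 0, 1).
AB × AC = (0, 16, 0).
The cross product is nonzero, so the points do not lie on one line.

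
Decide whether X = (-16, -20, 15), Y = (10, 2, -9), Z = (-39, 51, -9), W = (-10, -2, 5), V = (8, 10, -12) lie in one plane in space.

The plane through X, Y, Z has normal n = XY × XZ = (1176, 1176, 2352) and equation n·P = -7056.
Checking the remaining points: n·W = -2352, n·V = -7056.
Since n·W = -2352 ≠ -7056, W is off the plane and the points are not all coplanar.

No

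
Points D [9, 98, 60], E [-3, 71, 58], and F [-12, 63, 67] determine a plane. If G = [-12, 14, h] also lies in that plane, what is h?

25

The plane through D, E, F has equation −259x + 126y − 147z = 1197.
Substituting G: (-147)h + (4872) = 1197, so h = 25.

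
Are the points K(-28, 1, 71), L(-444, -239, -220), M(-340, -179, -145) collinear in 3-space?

No

KL = (-416, -240, -291), KM = (-312, -180, -216).
KL × KM = (-540, 936, 0).
The cross product is nonzero, so the points do not lie on one line.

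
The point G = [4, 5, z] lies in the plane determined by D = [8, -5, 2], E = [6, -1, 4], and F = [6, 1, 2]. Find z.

4

The plane through D, E, F has equation −12x − 4y − 4z = -84.
Substituting G: (-4)z + (-68) = -84, so z = 4.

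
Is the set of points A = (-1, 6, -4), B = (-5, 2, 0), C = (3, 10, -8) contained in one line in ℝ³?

AB = (-4, -4, 4), AC = (4, 4, -4).
AB × AC = (0, 0, 0).
The cross product vanishes, so the three points are collinear.

Yes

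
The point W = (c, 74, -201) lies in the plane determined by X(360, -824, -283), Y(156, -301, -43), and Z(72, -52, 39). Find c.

Coplanarity requires XY · (XZ × XW) = 0.
XY = (-204, 523, 240), XZ = (-288, 772, 322); the triple product is linear in c with coefficient -16874 and constant term 2429856.
Setting it to zero: c = 144.

144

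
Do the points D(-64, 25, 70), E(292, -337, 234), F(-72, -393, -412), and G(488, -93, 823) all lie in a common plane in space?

No

A normal to the plane through D, E, F is n = DE × DF = (243036, 170280, -151704).
The plane has equation n·P = -21916584. For G: n·G = -22086864.
-22086864 ≠ -21916584, so G is off the plane.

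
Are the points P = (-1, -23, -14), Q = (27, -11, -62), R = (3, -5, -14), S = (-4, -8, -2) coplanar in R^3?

Yes

With P as base: PQ = (28, 12, -48), PR = (4, 18, 0), PS = (-3, 15, 12).
PR × PS = (216, -48, 114).
PQ · (PR × PS) = 0.
The scalar triple product vanishes, so the four points are coplanar.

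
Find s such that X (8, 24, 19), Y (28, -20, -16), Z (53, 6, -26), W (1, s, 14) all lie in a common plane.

Normal to plane XYZ: n = (1350, -675, 1620); plane equation n·P = 25380.
Requiring n·W = 25380: (-675)s + (24030) = 25380.
So s = -2.

-2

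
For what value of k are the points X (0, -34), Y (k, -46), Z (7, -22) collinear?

-7

The three points are collinear iff det[XY; XZ] = 0.
This determinant is linear in k: (12)k + (84) = 0, so k = -7.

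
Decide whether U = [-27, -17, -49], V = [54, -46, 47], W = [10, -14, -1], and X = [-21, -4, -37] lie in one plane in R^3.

A normal to the plane through U, V, W is n = UV × UW = (-1680, -336, 1316).
The plane has equation n·P = -13412. For X: n·X = -12068.
-12068 ≠ -13412, so X is off the plane.

No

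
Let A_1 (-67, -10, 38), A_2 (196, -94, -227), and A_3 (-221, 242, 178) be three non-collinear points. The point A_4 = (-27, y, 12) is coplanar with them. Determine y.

A normal to the plane is n = A_1A_2 × A_1A_3 = (55020, 3990, 53340).
A_4 lies in the plane iff n · A_1A_4 = 0.
This gives (3990)y + (853860) = 0, so y = -214.

-214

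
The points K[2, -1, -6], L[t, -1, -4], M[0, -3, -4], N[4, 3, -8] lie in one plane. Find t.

0

Coplanarity ⇔ det[KL; KM; KN] = 0.
Expanding, this is linear in t: (-4)t + (0) = 0.
So t = 0.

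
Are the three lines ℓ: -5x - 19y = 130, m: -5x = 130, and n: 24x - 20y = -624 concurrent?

Lines aᵢx + bᵢy = cᵢ with pairwise distinct directions are concurrent exactly when det[aᵢ bᵢ cᵢ] = 0.
Here the determinant is 0.
It vanishes, so the lines are concurrent at (-26, 0).

Yes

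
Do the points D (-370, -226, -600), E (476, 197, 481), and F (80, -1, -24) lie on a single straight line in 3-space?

DE = (846, 423, 1081), DF = (450, 225, 576).
DE × DF = (423, -846, 0).
The cross product is nonzero, so the points do not lie on one line.

No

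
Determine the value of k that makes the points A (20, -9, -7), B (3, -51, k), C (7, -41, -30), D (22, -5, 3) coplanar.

The points are coplanar iff AB · (AC × AD) = 0.
Expanding, this is linear in k: (12)k + (432) = 0.
So k = -36.

-36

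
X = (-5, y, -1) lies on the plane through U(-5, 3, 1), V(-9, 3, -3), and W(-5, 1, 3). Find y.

5

Coplanarity requires UV · (UW × UX) = 0.
UV = (-4, 0, -4), UW = (0, -2, 2); the triple product is linear in y with coefficient 8 and constant term -40.
Setting it to zero: y = 5.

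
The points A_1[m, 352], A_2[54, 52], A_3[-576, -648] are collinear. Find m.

324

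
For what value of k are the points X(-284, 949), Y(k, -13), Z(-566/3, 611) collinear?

The three points are collinear iff det[XY; XZ] = 0.
This determinant is linear in k: (-338)k + (-12844/3) = 0, so k = -38/3.

-38/3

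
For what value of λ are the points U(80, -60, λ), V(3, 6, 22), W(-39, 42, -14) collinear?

88

Collinearity requires UV × UW = 0; each component is linear in λ.
The x-component gives (36)λ + (-3168) = 0, so λ = 88.
The remaining components then also vanish.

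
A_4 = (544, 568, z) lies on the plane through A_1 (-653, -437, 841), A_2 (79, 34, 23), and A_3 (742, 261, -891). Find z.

Coplanarity requires A_1A_2 · (A_1A_3 × A_1A_4) = 0.
A_1A_2 = (732, 471, -818), A_1A_3 = (1395, 698, -1732); the triple product is linear in z with coefficient -146109 and constant term -42809937.
Setting it to zero: z = -293.

-293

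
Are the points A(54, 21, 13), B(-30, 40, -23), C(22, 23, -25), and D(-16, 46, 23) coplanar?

No

With A as base: AB = (-84, 19, -36), AC = (-32, 2, -38), AD = (-70, 25, 10).
AC × AD = (970, 2980, -660).
AB · (AC × AD) = -1100.
Since -1100 ≠ 0, the four points are not coplanar.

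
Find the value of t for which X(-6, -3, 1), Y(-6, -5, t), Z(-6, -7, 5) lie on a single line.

Collinearity requires XY × XZ = 0; each component is linear in t.
The x-component gives (4)t + (-12) = 0, so t = 3.
The remaining components then also vanish.

3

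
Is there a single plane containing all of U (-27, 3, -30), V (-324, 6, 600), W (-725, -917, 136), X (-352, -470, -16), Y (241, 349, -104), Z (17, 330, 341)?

Yes

The plane through U, V, W has normal n = UV × UW = (580098, -390438, 275334) and equation n·P = -25093980.
Checking the remaining points: n·X = -25093980, n·Y = -25093980, n·Z = -25093980.
All equal -25093980, so all 6 points lie in one plane.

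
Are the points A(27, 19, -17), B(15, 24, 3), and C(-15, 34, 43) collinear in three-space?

No

AB = (-12, 5, 20), AC = (-42, 15, 60).
Comparing components 3 and 1: (20)(-42) − (-12)(60) = -120 ≠ 0, so AB and AC are not parallel and the points are not collinear.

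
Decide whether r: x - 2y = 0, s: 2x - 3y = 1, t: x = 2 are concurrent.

Yes

The three lines meet at one point iff the augmented coefficient matrix [aᵢ bᵢ cᵢ] has rank < 3, i.e. its determinant vanishes.
Here the determinant is 0.
It vanishes, so the lines are concurrent at (2, 1).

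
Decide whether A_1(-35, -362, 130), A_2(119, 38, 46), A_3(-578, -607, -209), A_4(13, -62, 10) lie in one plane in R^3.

No

With A_1 as base: A_1A_2 = (154, 400, -84), A_1A_3 = (-543, -245, -339), A_1A_4 = (48, 300, -120).
A_1A_3 × A_1A_4 = (131100, -81432, -151140).
A_1A_2 · (A_1A_3 × A_1A_4) = 312360.
Since 312360 ≠ 0, the four points are not coplanar.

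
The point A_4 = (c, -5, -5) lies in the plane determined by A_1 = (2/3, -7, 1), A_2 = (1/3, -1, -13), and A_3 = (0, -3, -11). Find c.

1/3

A normal to the plane is n = A_1A_2 × A_1A_3 = (-16, 16/3, 8/3).
A_4 lies in the plane iff n · A_1A_4 = 0.
This gives (-16)c + (16/3) = 0, so c = 1/3.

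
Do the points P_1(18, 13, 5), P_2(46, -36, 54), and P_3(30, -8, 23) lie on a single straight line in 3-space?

P_1P_2 = (28, -49, 49), P_1P_3 = (12, -21, 18).
Comparing components 2 and 3: (-49)(18) − (49)(-21) = 147 ≠ 0, so P_1P_2 and P_1P_3 are not parallel and the points are not collinear.

No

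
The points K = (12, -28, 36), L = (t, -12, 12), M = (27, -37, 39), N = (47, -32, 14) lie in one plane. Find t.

8

The points are coplanar iff KL · (KM × KN) = 0.
Expanding, this is linear in t: (210)t + (-1680) = 0.
So t = 8.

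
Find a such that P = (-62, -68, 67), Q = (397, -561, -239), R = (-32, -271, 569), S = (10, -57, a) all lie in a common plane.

Normal to plane PQR: n = (-309604, -239598, -78387); plane equation n·X = 30236183.
Requiring n·S = 30236183: (-78387)a + (10561046) = 30236183.
So a = -251.

-251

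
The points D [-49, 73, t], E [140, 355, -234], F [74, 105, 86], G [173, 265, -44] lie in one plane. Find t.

-24

Coplanarity ⇔ det[DE; DF; DG] = 0.
Expanding, this is linear in t: (-14190)t + (-340560) = 0.
So t = -24.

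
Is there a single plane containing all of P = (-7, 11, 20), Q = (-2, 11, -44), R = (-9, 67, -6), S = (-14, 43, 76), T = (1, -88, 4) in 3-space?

No

The plane through P, Q, R has normal n = PQ × PR = (3584, 258, 280) and equation n·X = -16650.
Checking the remaining points: n·S = -17802, n·T = -18000.
Since n·S = -17802 ≠ -16650, S is off the plane and the points are not all coplanar.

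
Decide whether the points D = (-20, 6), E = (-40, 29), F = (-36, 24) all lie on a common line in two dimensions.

No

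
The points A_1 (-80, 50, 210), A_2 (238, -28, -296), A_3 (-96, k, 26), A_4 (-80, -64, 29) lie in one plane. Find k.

-78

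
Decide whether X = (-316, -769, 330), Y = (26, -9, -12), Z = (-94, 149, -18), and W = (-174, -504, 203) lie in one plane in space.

Yes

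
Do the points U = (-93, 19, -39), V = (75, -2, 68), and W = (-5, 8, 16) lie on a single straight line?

UV = (168, -21, 107), UW = (88, -11, 55).
UV × UW = (22, 176, 0).
The cross product is nonzero, so the points do not lie on one line.

No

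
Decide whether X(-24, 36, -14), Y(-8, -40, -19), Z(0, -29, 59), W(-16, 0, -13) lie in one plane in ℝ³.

No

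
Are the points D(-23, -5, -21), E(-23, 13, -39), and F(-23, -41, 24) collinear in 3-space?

DE = (0, 18, -18), DF = (0, -36, 45).
Comparing components 2 and 3: (18)(45) − (-18)(-36) = 162 ≠ 0, so DE and DF are not parallel and the points are not collinear.

No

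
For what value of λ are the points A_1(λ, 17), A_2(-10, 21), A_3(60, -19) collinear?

Collinearity: (A_1 − A_2) must be parallel to (A_3 − A_2) = (70, -40).
Cross-multiplying the components: (λ − (-10))·(-40) = (-4)·(70).
Solving gives λ = -3.

-3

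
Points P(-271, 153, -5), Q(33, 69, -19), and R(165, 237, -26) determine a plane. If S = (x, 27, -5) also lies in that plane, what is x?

A normal to the plane is n = PQ × PR = (2940, 280, 62160).
S lies in the plane iff n · PS = 0.
This gives (2940)x + (761460) = 0, so x = -259.

-259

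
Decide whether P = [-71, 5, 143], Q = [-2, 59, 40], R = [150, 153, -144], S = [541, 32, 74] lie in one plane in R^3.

No

With P as base: PQ = (69, 54, -103), PR = (221, 148, -287), PS = (612, 27, -69).
PR × PS = (-2463, -160395, -84609).
PQ · (PR × PS) = -116550.
Since -116550 ≠ 0, the four points are not coplanar.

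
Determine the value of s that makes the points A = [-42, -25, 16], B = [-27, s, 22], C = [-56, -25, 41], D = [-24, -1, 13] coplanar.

The points are coplanar iff AB · (AC × AD) = 0.
Expanding, this is linear in s: (408)s + (-816) = 0.
So s = 2.

2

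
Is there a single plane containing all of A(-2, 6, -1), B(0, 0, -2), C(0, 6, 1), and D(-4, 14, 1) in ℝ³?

Yes

With A as base: AB = (2, -6, -1), AC = (2, 0, 2), AD = (-2, 8, 2).
AC × AD = (-16, -8, 16).
AB · (AC × AD) = 0.
The scalar triple product vanishes, so the four points are coplanar.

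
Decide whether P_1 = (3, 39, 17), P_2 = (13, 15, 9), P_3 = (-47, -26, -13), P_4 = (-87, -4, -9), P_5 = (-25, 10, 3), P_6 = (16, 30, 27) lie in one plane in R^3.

No

The plane through P_1, P_2, P_3 has normal n = P_1P_2 × P_1P_3 = (200, 700, -1850) and equation n·P = -3550.
Checking the remaining points: n·P_4 = -3550, n·P_5 = -3550, n·P_6 = -25750.
Since n·P_6 = -25750 ≠ -3550, P_6 is off the plane and the points are not all coplanar.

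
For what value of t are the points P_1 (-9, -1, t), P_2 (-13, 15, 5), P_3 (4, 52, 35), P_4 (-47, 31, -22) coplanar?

The points are coplanar iff P_1P_2 · (P_1P_3 × P_1P_4) = 0.
Expanding, this is linear in t: (-1530)t + (4590) = 0.
So t = 3.

3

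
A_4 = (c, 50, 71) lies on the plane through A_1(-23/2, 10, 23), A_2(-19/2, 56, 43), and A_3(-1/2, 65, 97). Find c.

-9/2

The plane through A_1, A_2, A_3 has equation 2304x + 72y − 396z = -34884.
Substituting A_4: (2304)c + (-24516) = -34884, so c = -9/2.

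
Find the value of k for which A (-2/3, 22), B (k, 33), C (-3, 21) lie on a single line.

25

Collinearity: (B − A) must be parallel to (C − A) = (-7/3, -1).
Cross-multiplying the components: (k − (-2/3))·(-1) = (11)·(-7/3).
Solving gives k = 25.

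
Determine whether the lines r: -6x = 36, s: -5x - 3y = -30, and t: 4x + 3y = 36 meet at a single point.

Intersecting r and s: solving the 2×2 system gives (x, y) = (-6, 20).
Substitute into t: (4)(-6) + (3)(20) = 36.
This equals 36, so (-6, 20) lies on all three lines and they are concurrent.

Yes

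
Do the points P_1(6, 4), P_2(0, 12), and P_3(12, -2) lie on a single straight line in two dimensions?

No

P_1P_2 = (-6, 8), P_1P_3 = (6, -6).
Twice the signed area of △P_1P_2P_3 is (-6)(-6) − (8)(6) = -12.
The area is nonzero, so the three points are not collinear.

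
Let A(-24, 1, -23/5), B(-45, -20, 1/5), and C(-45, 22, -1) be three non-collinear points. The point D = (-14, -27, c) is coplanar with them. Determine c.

-29/5

A normal to the plane is n = AB × AC = (-882/5, -126/5, -882).
D lies in the plane iff n · AD = 0.
This gives (-882)c + (-25578/5) = 0, so c = -29/5.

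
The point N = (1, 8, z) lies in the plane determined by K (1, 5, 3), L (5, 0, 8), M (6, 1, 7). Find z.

0

A normal to the plane is n = KL × KM = (0, 9, 9).
N lies in the plane iff n · KN = 0.
This gives (9)z + (0) = 0, so z = 0.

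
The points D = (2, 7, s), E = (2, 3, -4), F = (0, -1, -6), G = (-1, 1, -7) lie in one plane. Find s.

The points are coplanar iff DE · (DF × DG) = 0.
Expanding, this is linear in s: (8)s + (32) = 0.
So s = -4.

-4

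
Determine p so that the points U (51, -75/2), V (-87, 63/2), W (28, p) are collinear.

-26

The three points are collinear iff det[UV; UW] = 0.
This determinant is linear in p: (-138)p + (-3588) = 0, so p = -26.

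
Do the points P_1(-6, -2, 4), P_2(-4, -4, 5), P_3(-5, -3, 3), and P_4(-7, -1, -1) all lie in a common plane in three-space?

Yes

With P_1 as base: P_1P_2 = (2, -2, 1), P_1P_3 = (1, -1, -1), P_1P_4 = (-1, 1, -5).
P_1P_3 × P_1P_4 = (6, 6, 0).
P_1P_2 · (P_1P_3 × P_1P_4) = 0.
The scalar triple product vanishes, so the four points are coplanar.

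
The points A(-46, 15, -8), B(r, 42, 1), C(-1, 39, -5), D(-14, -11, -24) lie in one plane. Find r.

The points are coplanar iff AB · (AC × AD) = 0.
Expanding, this is linear in r: (-306)r + (-9486) = 0.
So r = -31.

-31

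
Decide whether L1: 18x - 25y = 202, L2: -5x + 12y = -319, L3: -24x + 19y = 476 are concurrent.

Yes

Lines aᵢx + bᵢy = cᵢ with pairwise distinct directions are concurrent exactly when det[aᵢ bᵢ cᵢ] = 0.
Here the determinant is 0.
It vanishes, so the lines are concurrent at (-61, -52).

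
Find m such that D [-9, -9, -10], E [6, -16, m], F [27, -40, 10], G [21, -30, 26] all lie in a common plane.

Normal to plane DFG: n = (-696, -696, 174); plane equation n·P = 10788.
Requiring n·E = 10788: (174)m + (6960) = 10788.
So m = 22.

22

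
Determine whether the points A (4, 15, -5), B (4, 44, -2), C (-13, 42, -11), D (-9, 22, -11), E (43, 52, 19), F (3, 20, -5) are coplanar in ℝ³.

The plane through A, B, C has normal n = AB × AC = (-255, -51, 493) and equation n·P = -4250.
Checking the remaining points: n·D = -4250, n·E = -4250, n·F = -4250.
All equal -4250, so all 6 points lie in one plane.

Yes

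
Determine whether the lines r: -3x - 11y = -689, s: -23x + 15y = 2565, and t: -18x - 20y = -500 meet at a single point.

Lines aᵢx + bᵢy = cᵢ with pairwise distinct directions are concurrent exactly when det[aᵢ bᵢ cᵢ] = 0.
Here the determinant is 0.
It vanishes, so the lines are concurrent at (-60, 79).

Yes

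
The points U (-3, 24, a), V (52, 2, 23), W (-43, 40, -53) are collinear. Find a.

-21

Collinearity requires UV × UW = 0; each component is linear in a.
The x-component gives (38)a + (798) = 0, so a = -21.
The remaining components then also vanish.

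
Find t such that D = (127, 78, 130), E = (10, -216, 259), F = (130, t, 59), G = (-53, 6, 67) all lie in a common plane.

The points are coplanar iff DE · (DF × DG) = 0.
Expanding, this is linear in t: (30591)t + (-5628744) = 0.
So t = 184.

184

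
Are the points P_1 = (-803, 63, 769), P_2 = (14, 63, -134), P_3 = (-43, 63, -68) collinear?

P_1P_2 = (817, 0, -903), P_1P_3 = (760, 0, -837).
P_1P_2 × P_1P_3 = (0, -2451, 0).
The cross product is nonzero, so the points do not lie on one line.

No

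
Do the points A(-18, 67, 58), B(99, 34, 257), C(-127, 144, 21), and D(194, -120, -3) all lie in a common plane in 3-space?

No

The four points are coplanar iff the 3×3 determinant with rows AB, AC, AD is zero.
Rows: (117, -33, 199), (-109, 77, -37), (212, -187, -61).
Expanding along the first row: (117)(-11616) − (-33)(14493) + (199)(4059) = -73062.
Nonzero ⇒ not coplanar.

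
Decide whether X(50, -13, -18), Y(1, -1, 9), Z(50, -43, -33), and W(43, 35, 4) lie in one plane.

No

The four points are coplanar iff the 3×3 determinant with rows XY, XZ, XW is zero.
Rows: (-49, 12, 27), (0, -30, -15), (-7, 48, 22).
Expanding along the first row: (-49)(60) − (12)(-105) + (27)(-210) = -7350.
Nonzero ⇒ not coplanar.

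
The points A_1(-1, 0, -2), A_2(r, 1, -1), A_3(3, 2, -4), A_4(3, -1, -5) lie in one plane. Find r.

Coplanarity ⇔ det[A_1A_2; A_1A_3; A_1A_4] = 0.
Expanding, this is linear in r: (-8)r + (-16) = 0.
So r = -2.

-2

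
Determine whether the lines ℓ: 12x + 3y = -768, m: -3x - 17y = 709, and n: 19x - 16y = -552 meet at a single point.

Intersecting ℓ and m: solving the 2×2 system gives (x, y) = (-3643/65, -2068/65).
Substitute into n: (19)(-3643/65) + (-16)(-2068/65) = -36129/65.
But n requires -552 ≠ -36129/65, so the three lines have no common point.

No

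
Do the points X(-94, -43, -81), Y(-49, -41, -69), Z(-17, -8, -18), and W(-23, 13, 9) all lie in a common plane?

Yes

A normal to the plane through X, Y, Z is n = XY × XZ = (-294, -1911, 1421).
The plane has equation n·P = -5292. For W: n·W = -5292.
Equal, so W lies in the plane and all four are coplanar.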